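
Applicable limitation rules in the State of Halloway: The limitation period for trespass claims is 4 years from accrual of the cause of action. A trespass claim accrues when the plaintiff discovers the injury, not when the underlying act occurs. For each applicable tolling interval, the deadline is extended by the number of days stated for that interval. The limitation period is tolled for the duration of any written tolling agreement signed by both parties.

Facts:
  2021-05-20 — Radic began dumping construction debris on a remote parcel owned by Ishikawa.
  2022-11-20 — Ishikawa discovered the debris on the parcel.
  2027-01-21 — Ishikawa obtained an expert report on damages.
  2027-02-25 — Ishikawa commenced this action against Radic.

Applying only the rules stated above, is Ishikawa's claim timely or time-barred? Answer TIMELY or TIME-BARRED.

TIME-BARRED

Accrual is tied to discovery, so the period began on 2022-11-20 rather than on 2021-05-20 when the act occurred.
4 years from 2022-11-20 is 2026-11-20.
The other events in the timeline have no effect on the limitation period under the stated rules.
The 2027-02-25 filing falls after the 2026-11-20 deadline; the claim is time-barred.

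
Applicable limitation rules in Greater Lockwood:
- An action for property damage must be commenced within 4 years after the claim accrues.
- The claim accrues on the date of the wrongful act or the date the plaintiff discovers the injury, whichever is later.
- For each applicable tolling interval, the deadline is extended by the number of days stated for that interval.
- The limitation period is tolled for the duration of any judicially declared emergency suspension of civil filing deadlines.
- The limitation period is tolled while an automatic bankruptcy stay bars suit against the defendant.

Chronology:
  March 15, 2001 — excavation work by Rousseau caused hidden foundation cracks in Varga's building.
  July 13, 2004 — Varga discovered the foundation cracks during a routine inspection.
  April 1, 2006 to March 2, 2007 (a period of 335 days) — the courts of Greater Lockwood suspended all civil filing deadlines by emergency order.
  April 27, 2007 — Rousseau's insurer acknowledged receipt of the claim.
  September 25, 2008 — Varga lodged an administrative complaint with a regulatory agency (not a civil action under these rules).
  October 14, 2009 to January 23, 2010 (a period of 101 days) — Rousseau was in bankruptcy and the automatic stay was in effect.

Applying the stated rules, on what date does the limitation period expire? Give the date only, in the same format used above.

June 13, 2009

Because discovery on July 13, 2004 post-dates the March 15, 2001 act, accrual under the later-of rule falls on July 13, 2004.
The untolled deadline — 4 years after July 13, 2004 — is July 13, 2008.
The emergency suspension of filing deadlines from April 1, 2006 to March 2, 2007 tolled the period for 335 days, extending the deadline to June 13, 2009.
The automatic bankruptcy stay starting October 14, 2009 came too late — the period had run on June 13, 2009 — and so does not extend the deadline.
The other events in the timeline have no effect on the limitation period under the stated rules.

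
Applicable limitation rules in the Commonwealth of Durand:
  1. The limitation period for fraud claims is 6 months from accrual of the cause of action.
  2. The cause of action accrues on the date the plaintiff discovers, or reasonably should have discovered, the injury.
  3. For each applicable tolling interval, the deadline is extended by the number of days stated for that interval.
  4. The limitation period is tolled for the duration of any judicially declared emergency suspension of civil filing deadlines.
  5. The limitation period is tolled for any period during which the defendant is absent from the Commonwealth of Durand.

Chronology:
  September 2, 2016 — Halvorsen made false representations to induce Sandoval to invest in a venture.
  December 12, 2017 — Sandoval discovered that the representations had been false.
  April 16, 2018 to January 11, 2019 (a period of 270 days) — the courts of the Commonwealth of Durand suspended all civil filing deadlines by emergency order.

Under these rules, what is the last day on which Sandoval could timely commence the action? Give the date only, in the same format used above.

March 9, 2019

The claim did not accrue until Sandoval discovered the injury on December 12, 2017; the September 2, 2016 act date does not start the clock under the stated rule.
The untolled deadline — 6 months after December 12, 2017 — is June 12, 2018.
The emergency suspension of filing deadlines from April 16, 2018 to January 11, 2019 tolled the period for 270 days, extending the deadline to March 9, 2019.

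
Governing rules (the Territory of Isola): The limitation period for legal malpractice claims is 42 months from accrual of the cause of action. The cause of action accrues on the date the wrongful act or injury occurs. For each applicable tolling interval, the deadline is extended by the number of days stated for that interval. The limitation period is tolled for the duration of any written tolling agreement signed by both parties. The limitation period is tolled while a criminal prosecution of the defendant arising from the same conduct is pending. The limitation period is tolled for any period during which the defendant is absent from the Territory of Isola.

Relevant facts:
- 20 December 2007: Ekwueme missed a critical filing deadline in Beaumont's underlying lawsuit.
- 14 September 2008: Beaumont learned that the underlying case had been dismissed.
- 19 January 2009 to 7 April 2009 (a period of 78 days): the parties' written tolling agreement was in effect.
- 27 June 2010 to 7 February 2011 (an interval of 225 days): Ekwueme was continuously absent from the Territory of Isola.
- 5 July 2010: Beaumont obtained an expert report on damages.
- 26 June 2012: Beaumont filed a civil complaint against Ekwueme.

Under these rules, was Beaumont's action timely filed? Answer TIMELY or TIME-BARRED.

TIME-BARRED

Accrual is governed by the date of the act, so the period began to run on 20 December 2007; the later discovery on 14 September 2008 is irrelevant under the stated rule.
The untolled deadline — 42 months after 20 December 2007 — is 20 June 2011.
The written tolling agreement from 19 January 2009 to 7 April 2009 tolled the period for 78 days, extending the deadline to 6 September 2011.
The defendant's absence from the jurisdiction from 27 June 2010 to 7 February 2011 tolled the period for 225 days, extending the deadline to 18 April 2012.
The other events in the timeline have no effect on the limitation period under the stated rules.
Filing on 26 June 2012 missed the 18 April 2012 deadline — the action is time-barred.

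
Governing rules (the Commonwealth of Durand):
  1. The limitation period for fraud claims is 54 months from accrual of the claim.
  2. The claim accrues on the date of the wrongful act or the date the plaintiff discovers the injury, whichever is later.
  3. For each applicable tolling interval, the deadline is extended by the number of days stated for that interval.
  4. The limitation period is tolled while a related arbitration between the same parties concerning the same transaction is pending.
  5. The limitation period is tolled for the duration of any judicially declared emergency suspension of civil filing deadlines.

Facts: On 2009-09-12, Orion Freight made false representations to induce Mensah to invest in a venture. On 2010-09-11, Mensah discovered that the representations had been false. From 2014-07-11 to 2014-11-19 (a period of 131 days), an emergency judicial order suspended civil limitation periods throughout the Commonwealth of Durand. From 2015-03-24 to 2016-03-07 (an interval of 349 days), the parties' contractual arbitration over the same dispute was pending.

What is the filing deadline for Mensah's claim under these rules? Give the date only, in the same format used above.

2016-07-03

The claim accrued on 2010-09-11 — the later of the 2009-09-12 act and the 2010-09-11 discovery.
Adding the 54 months base period to 2010-09-11 gives a deadline of 2015-03-11, before any tolling.
Because the emergency suspension of filing deadlines ran from 2014-07-11 to 2014-11-19, the deadline is extended by 131 days to 2015-07-20.
Because the pending related arbitration ran from 2015-03-24 to 2016-03-07, the deadline is extended by 349 days to 2016-07-03.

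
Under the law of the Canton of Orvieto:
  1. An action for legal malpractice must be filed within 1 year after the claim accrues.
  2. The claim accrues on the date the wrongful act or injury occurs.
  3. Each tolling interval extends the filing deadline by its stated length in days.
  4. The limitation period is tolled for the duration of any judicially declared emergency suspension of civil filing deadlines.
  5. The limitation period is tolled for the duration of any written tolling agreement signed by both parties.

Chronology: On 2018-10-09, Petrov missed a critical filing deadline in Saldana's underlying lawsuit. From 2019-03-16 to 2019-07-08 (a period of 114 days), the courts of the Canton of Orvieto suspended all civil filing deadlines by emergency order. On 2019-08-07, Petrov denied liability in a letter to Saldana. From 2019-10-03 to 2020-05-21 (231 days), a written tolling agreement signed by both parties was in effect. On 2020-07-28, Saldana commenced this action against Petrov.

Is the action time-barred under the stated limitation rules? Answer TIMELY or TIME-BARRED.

The limitation period began to run on 2018-10-09.
Adding the 1 year base period to 2018-10-09 gives a deadline of 2019-10-09, before any tolling.
The emergency suspension of filing deadlines from 2019-03-16 to 2019-07-08 tolled the period for 114 days, extending the deadline to 2020-01-31.
The written tolling agreement from 2019-10-03 to 2020-05-21 tolled the period for 231 days, extending the deadline to 2020-09-18.
None of the other events listed affects the running of the period under the stated rules.
The 2020-07-28 filing precedes the 2020-09-18 deadline; the claim is timely.

TIMELY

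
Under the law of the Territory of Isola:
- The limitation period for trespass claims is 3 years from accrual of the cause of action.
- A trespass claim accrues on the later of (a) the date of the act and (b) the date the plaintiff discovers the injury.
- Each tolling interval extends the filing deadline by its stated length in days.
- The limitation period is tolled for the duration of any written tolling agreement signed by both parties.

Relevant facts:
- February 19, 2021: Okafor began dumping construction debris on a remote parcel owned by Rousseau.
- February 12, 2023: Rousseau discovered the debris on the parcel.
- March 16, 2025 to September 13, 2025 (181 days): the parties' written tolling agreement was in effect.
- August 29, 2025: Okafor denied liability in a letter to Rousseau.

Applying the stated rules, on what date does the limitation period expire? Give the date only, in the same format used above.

Taking the later of the act (February 19, 2021) and discovery (February 12, 2023), the claim accrued on February 12, 2023.
The untolled deadline — 3 years after February 12, 2023 — is February 12, 2026.
Because the written tolling agreement ran from March 16, 2025 to September 13, 2025, the deadline is extended by 181 days to August 12, 2026.
None of the other events listed affects the running of the period under the stated rules.

August 12, 2026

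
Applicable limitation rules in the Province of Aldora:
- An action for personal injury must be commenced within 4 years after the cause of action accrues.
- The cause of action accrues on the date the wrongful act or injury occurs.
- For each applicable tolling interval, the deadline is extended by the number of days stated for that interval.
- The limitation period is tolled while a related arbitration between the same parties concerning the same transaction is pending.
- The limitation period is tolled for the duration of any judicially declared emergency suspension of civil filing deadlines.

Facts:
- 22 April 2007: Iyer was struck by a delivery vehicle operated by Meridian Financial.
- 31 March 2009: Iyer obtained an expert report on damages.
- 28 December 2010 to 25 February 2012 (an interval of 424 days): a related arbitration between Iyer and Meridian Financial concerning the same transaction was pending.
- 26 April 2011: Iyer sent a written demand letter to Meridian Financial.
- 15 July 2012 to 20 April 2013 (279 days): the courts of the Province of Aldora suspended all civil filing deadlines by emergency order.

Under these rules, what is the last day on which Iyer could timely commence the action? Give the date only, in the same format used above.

19 June 2012

The limitation period began to run on 22 April 2007.
Adding the 4 years base period to 22 April 2007 gives a deadline of 22 April 2011, before any tolling.
The period was tolled for 424 days by the pending related arbitration (28 December 2010 to 25 February 2012), pushing the deadline to 19 June 2012.
The emergency suspension of filing deadlines from 15 July 2012 to 20 April 2013 began after the period had already run on 19 June 2012, so it has no tolling effect.
None of the other events listed affects the running of the period under the stated rules.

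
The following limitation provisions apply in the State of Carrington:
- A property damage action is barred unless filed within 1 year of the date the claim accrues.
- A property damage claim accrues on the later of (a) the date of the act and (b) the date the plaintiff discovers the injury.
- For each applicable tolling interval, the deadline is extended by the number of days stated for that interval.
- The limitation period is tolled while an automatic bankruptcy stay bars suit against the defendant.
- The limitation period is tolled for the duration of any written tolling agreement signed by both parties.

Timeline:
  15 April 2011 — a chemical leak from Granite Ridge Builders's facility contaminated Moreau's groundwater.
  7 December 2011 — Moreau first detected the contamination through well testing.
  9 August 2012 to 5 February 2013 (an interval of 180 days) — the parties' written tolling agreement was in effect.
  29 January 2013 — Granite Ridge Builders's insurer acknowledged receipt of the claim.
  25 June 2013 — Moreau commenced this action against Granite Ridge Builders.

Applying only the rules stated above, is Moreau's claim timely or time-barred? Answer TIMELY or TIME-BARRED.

Taking the later of the act (15 April 2011) and discovery (7 December 2011), the claim accrued on 7 December 2011.
Adding the 1 year base period to 7 December 2011 gives a deadline of 7 December 2012, before any tolling.
The written tolling agreement from 9 August 2012 to 5 February 2013 tolled the period for 180 days, extending the deadline to 5 June 2013.
The other events in the timeline have no effect on the limitation period under the stated rules.
Moreau filed on 25 June 2013, after the 5 June 2013 deadline, so the action is time-barred.

TIME-BARRED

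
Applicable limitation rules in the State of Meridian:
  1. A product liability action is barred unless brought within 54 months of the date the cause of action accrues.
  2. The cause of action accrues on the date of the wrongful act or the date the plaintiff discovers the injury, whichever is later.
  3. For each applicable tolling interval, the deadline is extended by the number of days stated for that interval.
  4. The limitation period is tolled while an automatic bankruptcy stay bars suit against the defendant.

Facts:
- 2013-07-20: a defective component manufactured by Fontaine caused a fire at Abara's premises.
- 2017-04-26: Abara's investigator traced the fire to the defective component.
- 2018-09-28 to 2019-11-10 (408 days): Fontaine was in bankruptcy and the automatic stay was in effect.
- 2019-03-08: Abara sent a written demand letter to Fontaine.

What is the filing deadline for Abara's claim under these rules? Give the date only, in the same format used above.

The claim accrued on 2017-04-26 — the later of the 2013-07-20 act and the 2017-04-26 discovery.
Adding the 54 months base period to 2017-04-26 gives a deadline of 2021-10-26, before any tolling.
Because the automatic bankruptcy stay ran from 2018-09-28 to 2019-11-10, the deadline is extended by 408 days to 2022-12-08.
The other events in the timeline have no effect on the limitation period under the stated rules.

2022-12-08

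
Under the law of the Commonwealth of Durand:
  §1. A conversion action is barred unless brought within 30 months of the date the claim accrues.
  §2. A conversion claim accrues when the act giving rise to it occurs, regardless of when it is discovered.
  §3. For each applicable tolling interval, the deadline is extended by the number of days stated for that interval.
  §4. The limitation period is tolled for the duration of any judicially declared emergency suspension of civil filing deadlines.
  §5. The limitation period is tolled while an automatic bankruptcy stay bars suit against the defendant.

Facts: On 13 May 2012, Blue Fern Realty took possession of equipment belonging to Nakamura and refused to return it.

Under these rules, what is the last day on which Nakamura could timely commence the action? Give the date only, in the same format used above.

The claim accrued on 13 May 2012, the date of the act.
Adding the 30 months base period to 13 May 2012 gives a deadline of 13 November 2014, before any tolling.

13 November 2014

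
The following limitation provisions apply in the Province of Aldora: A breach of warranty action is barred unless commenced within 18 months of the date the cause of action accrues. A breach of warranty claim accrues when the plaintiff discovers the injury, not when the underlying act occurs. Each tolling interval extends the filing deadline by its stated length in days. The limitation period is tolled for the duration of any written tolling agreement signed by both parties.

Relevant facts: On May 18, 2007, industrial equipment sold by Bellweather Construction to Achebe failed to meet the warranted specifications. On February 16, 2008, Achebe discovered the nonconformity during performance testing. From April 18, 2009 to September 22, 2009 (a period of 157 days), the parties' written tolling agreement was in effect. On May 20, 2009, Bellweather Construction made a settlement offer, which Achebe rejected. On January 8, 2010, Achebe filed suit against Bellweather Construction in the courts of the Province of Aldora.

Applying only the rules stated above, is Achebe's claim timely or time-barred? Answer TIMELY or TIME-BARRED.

The claim did not accrue until Achebe discovered the injury on February 16, 2008; the May 18, 2007 act date does not start the clock under the stated rule.
18 months from February 16, 2008 is August 16, 2009.
Because the written tolling agreement ran from April 18, 2009 to September 22, 2009, the deadline is extended by 157 days to January 20, 2010.
Nothing else in the chronology tolls or restarts the period.
The January 8, 2010 filing precedes the January 20, 2010 deadline; the claim is timely.

TIMELY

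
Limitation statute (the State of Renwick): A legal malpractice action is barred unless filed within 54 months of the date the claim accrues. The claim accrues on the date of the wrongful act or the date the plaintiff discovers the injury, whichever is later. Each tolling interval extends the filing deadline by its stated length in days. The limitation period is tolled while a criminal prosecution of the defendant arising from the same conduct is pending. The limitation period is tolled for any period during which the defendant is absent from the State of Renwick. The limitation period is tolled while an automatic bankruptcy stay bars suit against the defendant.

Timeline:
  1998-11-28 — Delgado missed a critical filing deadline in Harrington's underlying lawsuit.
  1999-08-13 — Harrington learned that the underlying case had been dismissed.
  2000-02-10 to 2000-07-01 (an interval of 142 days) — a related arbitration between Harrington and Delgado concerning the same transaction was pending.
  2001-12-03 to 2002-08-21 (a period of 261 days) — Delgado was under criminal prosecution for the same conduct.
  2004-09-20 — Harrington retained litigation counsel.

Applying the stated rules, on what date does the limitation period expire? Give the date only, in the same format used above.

Taking the later of the act (1998-11-28) and discovery (1999-08-13), the claim accrued on 1999-08-13.
54 months from 1999-08-13 is 2004-02-13.
The pending criminal prosecution from 2001-12-03 to 2002-08-21 tolled the period for 261 days, extending the deadline to 2004-10-31.
The pending related arbitration from 2000-02-10 to 2000-07-01 does not toll the period, because no stated rule makes a pending arbitration a tolling event.
None of the other events listed affects the running of the period under the stated rules.

2004-10-31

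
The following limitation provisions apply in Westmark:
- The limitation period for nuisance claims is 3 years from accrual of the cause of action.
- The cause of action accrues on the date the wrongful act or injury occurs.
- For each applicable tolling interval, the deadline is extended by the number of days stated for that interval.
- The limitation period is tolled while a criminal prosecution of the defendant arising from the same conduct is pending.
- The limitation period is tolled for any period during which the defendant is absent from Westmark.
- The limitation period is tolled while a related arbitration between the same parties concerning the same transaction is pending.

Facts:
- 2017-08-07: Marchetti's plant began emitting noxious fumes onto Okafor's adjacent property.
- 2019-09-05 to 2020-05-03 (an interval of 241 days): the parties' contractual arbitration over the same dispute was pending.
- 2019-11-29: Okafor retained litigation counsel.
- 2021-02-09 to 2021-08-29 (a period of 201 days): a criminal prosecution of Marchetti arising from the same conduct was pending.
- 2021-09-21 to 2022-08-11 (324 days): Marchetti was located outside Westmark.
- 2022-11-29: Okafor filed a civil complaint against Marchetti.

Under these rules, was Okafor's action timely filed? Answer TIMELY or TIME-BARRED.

TIME-BARRED

The cause of action accrued on 2017-08-07, the date of the act.
The untolled deadline — 3 years after 2017-08-07 — is 2020-08-07.
Because the pending related arbitration ran from 2019-09-05 to 2020-05-03, the deadline is extended by 241 days to 2021-04-05.
Because the pending criminal prosecution ran from 2021-02-09 to 2021-08-29, the deadline is extended by 201 days to 2021-10-23.
The defendant's absence from the jurisdiction from 2021-09-21 to 2022-08-11 tolled the period for 324 days, extending the deadline to 2022-09-12.
None of the other events listed affects the running of the period under the stated rules.
Okafor filed on 2022-11-29, after the 2022-09-12 deadline, so the action is time-barred.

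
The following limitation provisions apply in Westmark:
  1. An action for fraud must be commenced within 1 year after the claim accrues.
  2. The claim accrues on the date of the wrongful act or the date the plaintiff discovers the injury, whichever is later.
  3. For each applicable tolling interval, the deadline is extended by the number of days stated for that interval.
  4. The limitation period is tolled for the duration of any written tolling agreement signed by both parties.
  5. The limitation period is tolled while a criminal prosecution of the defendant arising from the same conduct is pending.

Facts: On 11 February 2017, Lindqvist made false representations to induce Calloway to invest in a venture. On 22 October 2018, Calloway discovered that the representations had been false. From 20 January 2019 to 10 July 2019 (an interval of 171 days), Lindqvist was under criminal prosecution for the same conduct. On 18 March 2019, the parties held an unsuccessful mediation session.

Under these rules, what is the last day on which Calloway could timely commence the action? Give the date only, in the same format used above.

Taking the later of the act (11 February 2017) and discovery (22 October 2018), the claim accrued on 22 October 2018.
Adding the 1 year base period to 22 October 2018 gives a deadline of 22 October 2019, before any tolling.
The period was tolled for 171 days by the pending criminal prosecution (20 January 2019 to 10 July 2019), pushing the deadline to 10 April 2020.
Nothing else in the chronology tolls or restarts the period.

10 April 2020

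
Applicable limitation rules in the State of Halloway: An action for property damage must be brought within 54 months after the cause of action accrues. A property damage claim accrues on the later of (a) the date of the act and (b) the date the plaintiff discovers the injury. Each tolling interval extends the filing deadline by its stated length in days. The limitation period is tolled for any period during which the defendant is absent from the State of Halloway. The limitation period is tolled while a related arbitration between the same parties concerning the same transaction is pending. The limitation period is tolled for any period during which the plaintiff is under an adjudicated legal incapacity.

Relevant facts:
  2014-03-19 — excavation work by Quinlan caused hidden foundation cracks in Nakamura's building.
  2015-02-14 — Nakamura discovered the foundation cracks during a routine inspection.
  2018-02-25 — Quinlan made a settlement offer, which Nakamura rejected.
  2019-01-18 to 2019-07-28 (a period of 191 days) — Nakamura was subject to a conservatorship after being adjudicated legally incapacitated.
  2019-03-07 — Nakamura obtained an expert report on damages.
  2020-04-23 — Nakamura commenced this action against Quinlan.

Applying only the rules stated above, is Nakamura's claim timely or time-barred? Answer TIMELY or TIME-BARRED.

TIME-BARRED

The claim accrued on 2015-02-14 — the later of the 2014-03-19 act and the 2015-02-14 discovery.
Adding the 54 months base period to 2015-02-14 gives a deadline of 2019-08-14, before any tolling.
The plaintiff's legal incapacity from 2019-01-18 to 2019-07-28 tolled the period for 191 days, extending the deadline to 2020-02-21.
Nothing else in the chronology tolls or restarts the period.
Filing on 2020-04-23 missed the 2020-02-21 deadline — the action is time-barred.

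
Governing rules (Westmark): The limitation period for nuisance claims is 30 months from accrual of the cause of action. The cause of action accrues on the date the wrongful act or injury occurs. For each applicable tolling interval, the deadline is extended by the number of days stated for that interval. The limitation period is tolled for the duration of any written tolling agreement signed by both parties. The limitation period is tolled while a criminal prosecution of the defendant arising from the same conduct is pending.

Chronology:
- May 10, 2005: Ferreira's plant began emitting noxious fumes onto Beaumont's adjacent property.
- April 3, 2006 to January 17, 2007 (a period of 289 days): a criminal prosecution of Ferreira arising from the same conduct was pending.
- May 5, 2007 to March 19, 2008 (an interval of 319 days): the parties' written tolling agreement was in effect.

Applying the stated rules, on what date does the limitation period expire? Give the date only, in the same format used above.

July 10, 2009

The claim accrued on May 10, 2005, when the wrongful act occurred.
30 months from May 10, 2005 is November 10, 2007.
Because the pending criminal prosecution ran from April 3, 2006 to January 17, 2007, the deadline is extended by 289 days to August 25, 2008.
The period was tolled for 319 days by the written tolling agreement (May 5, 2007 to March 19, 2008), pushing the deadline to July 10, 2009.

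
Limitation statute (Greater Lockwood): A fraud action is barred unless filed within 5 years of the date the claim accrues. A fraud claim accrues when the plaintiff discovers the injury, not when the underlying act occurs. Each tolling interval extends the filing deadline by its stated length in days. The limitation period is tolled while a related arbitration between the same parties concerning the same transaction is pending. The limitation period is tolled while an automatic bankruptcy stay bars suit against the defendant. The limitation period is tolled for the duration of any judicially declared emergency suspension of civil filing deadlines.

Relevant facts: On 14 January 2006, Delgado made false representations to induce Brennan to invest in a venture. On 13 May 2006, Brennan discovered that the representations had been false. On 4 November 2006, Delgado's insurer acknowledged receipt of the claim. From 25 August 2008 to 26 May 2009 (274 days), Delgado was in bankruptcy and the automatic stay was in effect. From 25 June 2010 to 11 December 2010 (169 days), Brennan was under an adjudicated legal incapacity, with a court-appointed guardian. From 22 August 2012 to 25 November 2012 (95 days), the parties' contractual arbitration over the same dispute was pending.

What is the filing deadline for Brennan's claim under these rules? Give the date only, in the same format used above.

Under the discovery rule, the claim accrued on 13 May 2006, when Brennan discovered the injury — not on the 14 January 2006 date of the underlying act.
The untolled deadline — 5 years after 13 May 2006 — is 13 May 2011.
Because the automatic bankruptcy stay ran from 25 August 2008 to 26 May 2009, the deadline is extended by 274 days to 11 February 2012.
By the time the pending related arbitration began on 22 August 2012, the limitation period had already expired on 11 February 2012; that interval cannot revive it.
No stated provision tolls the period for the plaintiff's incapacity, so the interval from 25 June 2010 to 11 December 2010 has no effect on the deadline.
Nothing else in the chronology tolls or restarts the period.

11 February 2012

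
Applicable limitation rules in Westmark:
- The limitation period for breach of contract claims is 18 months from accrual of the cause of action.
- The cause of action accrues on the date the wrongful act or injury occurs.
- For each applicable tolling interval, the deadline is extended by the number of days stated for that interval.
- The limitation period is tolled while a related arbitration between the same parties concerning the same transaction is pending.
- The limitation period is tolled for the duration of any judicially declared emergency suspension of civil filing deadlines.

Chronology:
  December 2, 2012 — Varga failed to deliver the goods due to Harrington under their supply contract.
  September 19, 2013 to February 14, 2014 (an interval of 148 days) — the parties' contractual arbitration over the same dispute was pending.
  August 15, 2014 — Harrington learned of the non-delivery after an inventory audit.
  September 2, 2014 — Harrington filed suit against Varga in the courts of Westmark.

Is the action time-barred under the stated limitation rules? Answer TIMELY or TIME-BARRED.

TIMELY

The claim accrued on December 2, 2012, when the wrongful act occurred; under the stated occurrence rule the August 15, 2014 discovery does not delay accrual.
The untolled deadline — 18 months after December 2, 2012 — is June 2, 2014.
The pending related arbitration from September 19, 2013 to February 14, 2014 tolled the period for 148 days, extending the deadline to October 28, 2014.
Filing on September 2, 2014 beat the October 28, 2014 deadline — the action is timely.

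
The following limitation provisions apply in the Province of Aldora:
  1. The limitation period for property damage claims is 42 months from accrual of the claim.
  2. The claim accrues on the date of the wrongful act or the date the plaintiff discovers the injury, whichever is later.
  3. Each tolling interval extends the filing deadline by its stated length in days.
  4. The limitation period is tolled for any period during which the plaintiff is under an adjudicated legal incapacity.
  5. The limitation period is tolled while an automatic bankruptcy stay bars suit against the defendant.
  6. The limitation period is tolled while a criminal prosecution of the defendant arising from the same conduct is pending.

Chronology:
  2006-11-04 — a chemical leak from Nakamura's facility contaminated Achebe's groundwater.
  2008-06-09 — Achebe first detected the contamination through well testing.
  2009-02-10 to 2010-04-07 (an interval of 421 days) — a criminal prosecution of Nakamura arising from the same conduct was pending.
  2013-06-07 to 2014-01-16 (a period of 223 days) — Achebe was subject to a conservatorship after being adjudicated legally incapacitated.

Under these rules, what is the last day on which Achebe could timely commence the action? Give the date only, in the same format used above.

2013-02-02

Taking the later of the act (2006-11-04) and discovery (2008-06-09), the claim accrued on 2008-06-09.
Adding the 42 months base period to 2008-06-09 gives a deadline of 2011-12-09, before any tolling.
The pending criminal prosecution from 2009-02-10 to 2010-04-07 tolled the period for 421 days, extending the deadline to 2013-02-02.
The plaintiff's legal incapacity starting 2013-06-07 came too late — the period had run on 2013-02-02 — and so does not extend the deadline.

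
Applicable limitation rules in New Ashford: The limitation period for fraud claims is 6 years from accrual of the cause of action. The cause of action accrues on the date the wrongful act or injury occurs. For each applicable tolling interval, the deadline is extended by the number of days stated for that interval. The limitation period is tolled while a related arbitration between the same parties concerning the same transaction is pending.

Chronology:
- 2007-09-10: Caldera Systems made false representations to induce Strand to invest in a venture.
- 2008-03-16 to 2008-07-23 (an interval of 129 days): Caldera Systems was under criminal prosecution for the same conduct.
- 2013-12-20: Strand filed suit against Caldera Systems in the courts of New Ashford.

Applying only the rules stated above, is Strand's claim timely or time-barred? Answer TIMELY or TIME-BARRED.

The claim accrued on 2007-09-10, when the wrongful act occurred.
6 years from 2007-09-10 is 2013-09-10.
The pending criminal prosecution from 2008-03-16 to 2008-07-23 does not toll the period, because no stated rule makes a criminal prosecution a tolling event.
Filing on 2013-12-20 missed the 2013-09-10 deadline — the action is time-barred.

TIME-BARRED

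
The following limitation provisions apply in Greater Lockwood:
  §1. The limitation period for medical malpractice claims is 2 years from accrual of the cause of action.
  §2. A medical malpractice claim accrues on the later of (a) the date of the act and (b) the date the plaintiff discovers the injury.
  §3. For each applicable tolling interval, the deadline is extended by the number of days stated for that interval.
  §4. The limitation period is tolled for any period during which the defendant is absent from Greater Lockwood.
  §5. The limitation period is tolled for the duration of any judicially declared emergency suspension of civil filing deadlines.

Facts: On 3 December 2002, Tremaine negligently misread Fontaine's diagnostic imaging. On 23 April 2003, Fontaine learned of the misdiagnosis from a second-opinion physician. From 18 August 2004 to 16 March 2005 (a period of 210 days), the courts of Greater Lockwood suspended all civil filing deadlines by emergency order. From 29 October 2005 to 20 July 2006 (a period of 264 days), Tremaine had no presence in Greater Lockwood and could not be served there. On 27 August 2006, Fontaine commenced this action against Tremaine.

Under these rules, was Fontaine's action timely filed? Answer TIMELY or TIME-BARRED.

The claim accrued on 23 April 2003 — the later of the 3 December 2002 act and the 23 April 2003 discovery.
The untolled deadline — 2 years after 23 April 2003 — is 23 April 2005.
The emergency suspension of filing deadlines from 18 August 2004 to 16 March 2005 tolled the period for 210 days, extending the deadline to 19 November 2005.
The period was tolled for 264 days by the defendant's absence from the jurisdiction (29 October 2005 to 20 July 2006), pushing the deadline to 10 August 2006.
Fontaine filed on 27 August 2006, after the 10 August 2006 deadline, so the action is time-barred.

TIME-BARRED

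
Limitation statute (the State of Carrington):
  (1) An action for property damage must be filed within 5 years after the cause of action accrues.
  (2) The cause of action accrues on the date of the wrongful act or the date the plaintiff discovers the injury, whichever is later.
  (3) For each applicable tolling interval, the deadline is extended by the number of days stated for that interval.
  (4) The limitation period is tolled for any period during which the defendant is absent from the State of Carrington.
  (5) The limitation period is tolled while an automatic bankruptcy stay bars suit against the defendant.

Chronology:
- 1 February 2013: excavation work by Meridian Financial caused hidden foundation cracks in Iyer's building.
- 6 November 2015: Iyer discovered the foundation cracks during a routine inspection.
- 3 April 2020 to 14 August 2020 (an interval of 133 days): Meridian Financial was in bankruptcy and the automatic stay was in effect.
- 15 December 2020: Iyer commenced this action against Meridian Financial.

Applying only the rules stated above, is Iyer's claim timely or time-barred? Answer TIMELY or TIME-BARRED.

Taking the later of the act (1 February 2013) and discovery (6 November 2015), the claim accrued on 6 November 2015.
The untolled deadline — 5 years after 6 November 2015 — is 6 November 2020.
The automatic bankruptcy stay from 3 April 2020 to 14 August 2020 tolled the period for 133 days, extending the deadline to 19 March 2021.
The 15 December 2020 filing precedes the 19 March 2021 deadline; the claim is timely.

TIMELY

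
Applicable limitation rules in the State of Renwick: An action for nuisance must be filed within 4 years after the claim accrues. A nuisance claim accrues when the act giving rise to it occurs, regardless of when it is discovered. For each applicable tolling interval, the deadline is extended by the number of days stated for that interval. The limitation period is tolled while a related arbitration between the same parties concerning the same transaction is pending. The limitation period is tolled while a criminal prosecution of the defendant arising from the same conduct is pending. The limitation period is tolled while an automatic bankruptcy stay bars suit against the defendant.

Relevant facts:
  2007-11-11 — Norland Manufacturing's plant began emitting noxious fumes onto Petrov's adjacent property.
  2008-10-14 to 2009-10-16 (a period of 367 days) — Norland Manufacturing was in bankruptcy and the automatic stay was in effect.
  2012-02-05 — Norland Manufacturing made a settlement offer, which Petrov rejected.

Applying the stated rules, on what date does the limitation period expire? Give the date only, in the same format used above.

2012-11-12

The claim accrued on 2007-11-11, the date of the act.
Adding the 4 years base period to 2007-11-11 gives a deadline of 2011-11-11, before any tolling.
The period was tolled for 367 days by the automatic bankruptcy stay (2008-10-14 to 2009-10-16), pushing the deadline to 2012-11-12.
Nothing else in the chronology tolls or restarts the period.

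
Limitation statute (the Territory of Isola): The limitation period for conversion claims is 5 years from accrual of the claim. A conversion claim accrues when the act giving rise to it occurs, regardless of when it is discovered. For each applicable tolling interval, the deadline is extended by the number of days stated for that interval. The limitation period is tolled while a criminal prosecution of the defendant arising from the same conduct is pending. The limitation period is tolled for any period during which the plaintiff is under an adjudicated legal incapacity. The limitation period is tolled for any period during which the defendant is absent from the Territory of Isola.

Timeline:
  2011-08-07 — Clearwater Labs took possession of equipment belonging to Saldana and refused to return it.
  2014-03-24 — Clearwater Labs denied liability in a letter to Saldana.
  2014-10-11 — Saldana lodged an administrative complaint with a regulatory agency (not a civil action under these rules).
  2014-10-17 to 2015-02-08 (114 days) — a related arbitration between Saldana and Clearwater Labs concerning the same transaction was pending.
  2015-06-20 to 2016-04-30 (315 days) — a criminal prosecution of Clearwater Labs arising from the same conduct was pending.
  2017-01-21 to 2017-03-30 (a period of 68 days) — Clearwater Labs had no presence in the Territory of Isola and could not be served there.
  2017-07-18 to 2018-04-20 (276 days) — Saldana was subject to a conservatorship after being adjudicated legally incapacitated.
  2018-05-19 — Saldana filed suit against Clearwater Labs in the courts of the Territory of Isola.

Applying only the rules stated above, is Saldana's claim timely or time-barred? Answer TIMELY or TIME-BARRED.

The claim accrued on 2011-08-07, when the wrongful act occurred.
5 years from 2011-08-07 is 2016-08-07.
Because the pending criminal prosecution ran from 2015-06-20 to 2016-04-30, the deadline is extended by 315 days to 2017-06-18.
The period was tolled for 68 days by the defendant's absence from the jurisdiction (2017-01-21 to 2017-03-30), pushing the deadline to 2017-08-25.
The plaintiff's legal incapacity from 2017-07-18 to 2018-04-20 tolled the period for 276 days, extending the deadline to 2018-05-28.
No stated provision tolls the period for a pending arbitration, so the interval from 2014-10-17 to 2015-02-08 has no effect on the deadline.
The other events in the timeline have no effect on the limitation period under the stated rules.
Filing on 2018-05-19 beat the 2018-05-28 deadline — the action is timely.

TIMELY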